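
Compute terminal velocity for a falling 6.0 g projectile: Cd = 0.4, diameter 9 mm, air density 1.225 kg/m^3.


A = pi*(d/2)^2 = pi*(9/2000)^2 = 6.36173e-05 m^2
vt = sqrt(2mg/(Cd*rho*A)) = sqrt(2*0.006*9.81/(0.4 * 1.225 * 6.36173e-05)) = 61.45 m/s

61.45 m/s


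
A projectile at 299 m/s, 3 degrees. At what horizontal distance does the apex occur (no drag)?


R = v0^2*sin(2*theta)/g = 299^2*sin(2*3°)/9.81 = 952.594 m
apex_dist = R/2 = 952.594/2 = 476.3 m

476.3 m


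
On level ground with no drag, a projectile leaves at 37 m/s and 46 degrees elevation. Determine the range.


R = v0^2 * sin(2*theta) / g = 37^2 * sin(2*46°) / 9.81 = 139.5 m

139.5 m


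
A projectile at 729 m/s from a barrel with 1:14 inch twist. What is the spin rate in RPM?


twist_m = 14*0.0254 = 0.3556 m
spin = v/twist = 729/0.3556 = 2050.056 rev/s
RPM = spin*60 = 2050.056*60 ≈ 123003 RPM

123003 RPM


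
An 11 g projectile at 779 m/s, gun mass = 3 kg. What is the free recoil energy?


v_r = m_p*v_p/m_gun = 0.011*779/3 = 2.85633 m/s, E_r = 0.5*m_gun*v_r^2 = 0.5*3*2.85633^2 = 12.24 J

12.24 J


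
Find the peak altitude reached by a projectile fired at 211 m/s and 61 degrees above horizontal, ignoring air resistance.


H = (v0*sin(theta))^2 / (2g) = (211*sin(61°))^2 / (2*9.81) = 1736 m

1736 m


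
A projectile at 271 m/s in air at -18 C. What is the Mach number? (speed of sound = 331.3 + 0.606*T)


a = 331.3 + 0.606*(-18) = 320.392 m/s
M = v/a = 271/320.392 = 0.8458

0.8458


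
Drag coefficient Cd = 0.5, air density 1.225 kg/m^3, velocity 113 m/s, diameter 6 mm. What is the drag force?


A = pi*(d/2)^2 = pi*(6/2000)^2 = 2.82743e-05 m^2
Fd = 0.5*Cd*rho*A*v^2 = 0.5*0.5*1.225*2.82743e-05*113^2 = 0.1106 N

0.1106 N


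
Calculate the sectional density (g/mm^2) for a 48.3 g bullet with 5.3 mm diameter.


SD = m/d^2 = 48.3/5.3^2 = 1.719 g/mm^2

1.719 g/mm^2


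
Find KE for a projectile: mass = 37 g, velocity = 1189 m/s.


E = 0.5*m*v^2 = 0.5*0.037*1189^2 = 26154 J

26154 J


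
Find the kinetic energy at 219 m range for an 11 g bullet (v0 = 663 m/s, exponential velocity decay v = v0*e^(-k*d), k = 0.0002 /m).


v = v0*exp(-k*d) = 663*exp(-0.0002*219) = 634.587 m/s
E = 0.5*m*v^2 = 0.5*0.011*634.587^2 = 2215 J

2215 J


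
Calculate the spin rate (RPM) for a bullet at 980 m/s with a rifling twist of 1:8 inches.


twist_m = 8*0.0254 = 0.2032 m
spin = v/twist = 980/0.2032 = 4822.835 rev/s
RPM = spin*60 = 4822.835*60 ≈ 289370 RPM

289370 RPM


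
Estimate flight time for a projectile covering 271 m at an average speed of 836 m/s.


t = d/v = 271/836 = 0.3242 s

0.3242 s


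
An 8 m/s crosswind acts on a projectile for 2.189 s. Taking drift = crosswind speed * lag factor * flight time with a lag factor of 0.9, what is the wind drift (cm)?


drift = v_wind * lag * t = 8 * 0.9 * 2.189 = 15.7608 m ≈ 1576 cm

1576 cm


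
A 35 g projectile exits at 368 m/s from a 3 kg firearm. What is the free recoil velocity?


v_recoil = m_p * v_p / m_gun = 0.035 * 368 / 3 = 4.293 m/s

4.293 m/s


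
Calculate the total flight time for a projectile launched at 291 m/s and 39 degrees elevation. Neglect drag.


T = 2*v0*sin(theta)/g = 2*291*sin(39°)/9.81 = 37.34 s

37.34 s


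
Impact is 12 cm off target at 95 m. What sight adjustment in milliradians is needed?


1 mrad subtends 1 cm per 10 m of range, so adj = error_cm / (dist_m / 10) = 12 / (95/10) = 1.263 mrad

1.263 mrad


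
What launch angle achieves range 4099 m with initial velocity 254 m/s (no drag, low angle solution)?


sin(2*theta) = R*g/v0^2 = 4099*9.81/254^2 = 0.623275, theta = arcsin(0.623275)/2 = 19.28°

19.28 degrees


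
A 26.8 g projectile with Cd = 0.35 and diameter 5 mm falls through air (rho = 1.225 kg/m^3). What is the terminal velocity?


A = pi*(d/2)^2 = pi*(5/2000)^2 = 1.96350e-05 m^2
vt = sqrt(2mg/(Cd*rho*A)) = sqrt(2*0.0268*9.81/(0.35 * 1.225 * 1.96350e-05)) = 249.9 m/s

249.9 m/s


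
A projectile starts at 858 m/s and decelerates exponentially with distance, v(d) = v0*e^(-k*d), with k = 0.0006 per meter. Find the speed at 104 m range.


v = v0*exp(-k*d) = 858*exp(-0.0006*104) = 806.1 m/s

806.1 m/s


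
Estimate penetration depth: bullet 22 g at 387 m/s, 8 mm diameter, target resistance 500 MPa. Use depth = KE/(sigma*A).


A = pi*(d/2)^2 = pi*(8/2)^2 = 50.2655 mm^2
E = 0.5*m*v^2 = 0.5*0.022*387^2 = 1647.46 J
depth = E/(sigma*A) = 1647.46 J / (500 MPa * 50.2655 mm^2) = 1647.46/(500 * 50.2655) m = 0.0655503 m ≈ 65.55 mm

65.55 mm


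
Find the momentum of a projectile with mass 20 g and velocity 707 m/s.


p = m*v = 0.02*707 = 14.14 kg·m/s

14.14 kg·m/s


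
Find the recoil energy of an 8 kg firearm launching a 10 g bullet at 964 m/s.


v_r = m_p*v_p/m_gun = 0.01*964/8 = 1.205 m/s, E_r = 0.5*m_gun*v_r^2 = 0.5*8*1.205^2 = 5.808 J

5.808 J


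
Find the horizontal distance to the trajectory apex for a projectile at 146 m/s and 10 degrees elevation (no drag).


R = v0^2*sin(2*theta)/g = 146^2*sin(2*10°)/9.81 = 743.17 m
apex_dist = R/2 = 743.17/2 = 371.6 m

371.6 m


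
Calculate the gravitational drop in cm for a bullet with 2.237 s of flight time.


drop = 0.5*g*t^2 = 0.5*9.81*2.237^2 = 24.5454 m ≈ 2455 cm

2455 cm


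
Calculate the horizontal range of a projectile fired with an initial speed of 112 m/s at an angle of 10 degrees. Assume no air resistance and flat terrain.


R = v0^2 * sin(2*theta) / g = 112^2 * sin(2*10°) / 9.81 = 437.3 m

437.3 m


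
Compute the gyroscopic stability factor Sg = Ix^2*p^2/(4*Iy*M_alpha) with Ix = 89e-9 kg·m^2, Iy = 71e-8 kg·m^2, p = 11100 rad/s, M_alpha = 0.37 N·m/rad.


Sg = Ix^2 * p^2 / (4 * Iy * M_alpha) = (89e-9)^2 * 11100^2 / (4 * 71e-8 * 0.37) = 0.9288

0.9288


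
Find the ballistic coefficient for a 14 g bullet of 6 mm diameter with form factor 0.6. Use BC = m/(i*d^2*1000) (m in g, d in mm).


BC = m/(i*d^2*1000) = 14/(0.6 * 6^2 * 1000) = 0.0006481

0.0006481


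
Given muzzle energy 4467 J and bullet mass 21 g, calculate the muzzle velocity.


v = sqrt(2*E/m) = sqrt(2*4467/0.021) = 652.2 m/s

652.2 m/s


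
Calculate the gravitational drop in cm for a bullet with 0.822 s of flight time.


drop = 0.5*g*t^2 = 0.5*9.81*0.822^2 = 3.31423 m ≈ 331.4 cm

331.4 cm


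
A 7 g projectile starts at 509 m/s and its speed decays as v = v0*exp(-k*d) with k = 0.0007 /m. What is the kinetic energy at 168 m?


v = v0*exp(-k*d) = 509*exp(-0.0007*168) = 452.527 m/s
E = 0.5*m*v^2 = 0.5*0.007*452.527^2 = 716.7 J

716.7 J


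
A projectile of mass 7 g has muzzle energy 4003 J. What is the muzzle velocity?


v = sqrt(2*E/m) = sqrt(2*4003/0.007) = 1069 m/s

1069 m/s


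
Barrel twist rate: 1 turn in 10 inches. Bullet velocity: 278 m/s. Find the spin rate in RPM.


twist_m = 10*0.0254 = 0.254 m
spin = v/twist = 278/0.254 = 1094.488 rev/s
RPM = spin*60 = 1094.488*60 ≈ 65669 RPM

65669 RPM


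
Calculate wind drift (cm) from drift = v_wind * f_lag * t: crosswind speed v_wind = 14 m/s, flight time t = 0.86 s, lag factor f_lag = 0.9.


drift = v_wind * lag * t = 14 * 0.9 * 0.86 = 10.836 m ≈ 1084 cm

1084 cm


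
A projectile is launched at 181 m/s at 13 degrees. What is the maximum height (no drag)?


H = (v0*sin(theta))^2 / (2g) = (181*sin(13°))^2 / (2*9.81) = 84.5 m

84.5 m


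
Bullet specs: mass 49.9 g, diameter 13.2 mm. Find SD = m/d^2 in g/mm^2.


SD = m/d^2 = 49.9/13.2^2 = 0.2864 g/mm^2

0.2864 g/mm^2


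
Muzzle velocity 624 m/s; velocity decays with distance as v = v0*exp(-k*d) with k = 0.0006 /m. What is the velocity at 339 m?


v = v0*exp(-k*d) = 624*exp(-0.0006*339) = 509.2 m/s

509.2 m/s


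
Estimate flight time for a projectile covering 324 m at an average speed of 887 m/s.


t = d/v = 324/887 = 0.3653 s

0.3653 s


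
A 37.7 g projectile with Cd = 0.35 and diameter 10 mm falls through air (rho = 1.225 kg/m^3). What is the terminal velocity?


A = pi*(d/2)^2 = pi*(10/2000)^2 = 7.85398e-05 m^2
vt = sqrt(2mg/(Cd*rho*A)) = sqrt(2*0.0377*9.81/(0.35 * 1.225 * 7.85398e-05)) = 148.2 m/s

148.2 m/s


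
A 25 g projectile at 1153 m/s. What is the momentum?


p = m*v = 0.025*1153 = 28.83 kg·m/s

28.83 kg·m/s


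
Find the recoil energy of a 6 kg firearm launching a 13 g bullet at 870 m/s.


v_r = m_p*v_p/m_gun = 0.013*870/6 = 1.885 m/s, E_r = 0.5*m_gun*v_r^2 = 0.5*6*1.885^2 = 10.66 J

10.66 J


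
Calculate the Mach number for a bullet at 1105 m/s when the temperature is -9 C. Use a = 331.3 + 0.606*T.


a = 331.3 + 0.606*(-9) = 325.846 m/s
M = v/a = 1105/325.846 = 3.391

3.391


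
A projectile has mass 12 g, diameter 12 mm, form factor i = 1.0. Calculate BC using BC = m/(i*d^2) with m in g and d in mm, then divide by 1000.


BC = m/(i*d^2*1000) = 12/(1.0 * 12^2 * 1000) = 8.333e-05

8.333e-05


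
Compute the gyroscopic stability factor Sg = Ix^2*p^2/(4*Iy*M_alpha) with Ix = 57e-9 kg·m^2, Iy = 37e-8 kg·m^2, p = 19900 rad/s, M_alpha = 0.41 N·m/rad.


Sg = Ix^2 * p^2 / (4 * Iy * M_alpha) = (57e-9)^2 * 19900^2 / (4 * 37e-8 * 0.41) = 2.12

2.12


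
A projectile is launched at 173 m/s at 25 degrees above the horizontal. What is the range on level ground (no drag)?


R = v0^2 * sin(2*theta) / g = 173^2 * sin(2*25°) / 9.81 = 2337 m

2337 m


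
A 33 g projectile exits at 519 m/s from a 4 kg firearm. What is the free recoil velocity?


v_recoil = m_p * v_p / m_gun = 0.033 * 519 / 4 = 4.282 m/s

4.282 m/s


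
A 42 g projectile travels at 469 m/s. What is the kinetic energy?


E = 0.5*m*v^2 = 0.5*0.042*469^2 = 4619 J

4619 J


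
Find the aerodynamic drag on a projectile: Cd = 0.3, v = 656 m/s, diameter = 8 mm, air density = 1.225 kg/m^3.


A = pi*(d/2)^2 = pi*(8/2000)^2 = 5.02655e-05 m^2
Fd = 0.5*Cd*rho*A*v^2 = 0.5*0.3*1.225*5.02655e-05*656^2 = 3.975 N

3.975 N


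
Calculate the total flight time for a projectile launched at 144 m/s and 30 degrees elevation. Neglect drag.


T = 2*v0*sin(theta)/g = 2*144*sin(30°)/9.81 = 14.68 s

14.68 s


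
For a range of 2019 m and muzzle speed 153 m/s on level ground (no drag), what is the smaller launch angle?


sin(2*theta) = R*g/v0^2 = 2019*9.81/153^2 = 0.846101, theta = arcsin(0.846101)/2 = 28.9°

28.9 degrees


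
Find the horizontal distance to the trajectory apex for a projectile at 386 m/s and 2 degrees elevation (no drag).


R = v0^2*sin(2*theta)/g = 386^2*sin(2*2°)/9.81 = 1059.47 m
apex_dist = R/2 = 1059.47/2 = 529.7 m

529.7 m


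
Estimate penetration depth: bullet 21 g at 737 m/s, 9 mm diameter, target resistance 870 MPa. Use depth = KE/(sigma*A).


A = pi*(d/2)^2 = pi*(9/2)^2 = 63.6173 mm^2
E = 0.5*m*v^2 = 0.5*0.021*737^2 = 5703.27 J
depth = E/(sigma*A) = 5703.27 J / (870 MPa * 63.6173 mm^2) = 5703.27/(870 * 63.6173) m = 0.103046 m ≈ 103 mm

103 mm


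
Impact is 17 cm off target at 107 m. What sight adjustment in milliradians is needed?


1 mrad subtends 1 cm per 10 m of range, so adj = error_cm / (dist_m / 10) = 17 / (107/10) = 1.589 mrad

1.589 mrad


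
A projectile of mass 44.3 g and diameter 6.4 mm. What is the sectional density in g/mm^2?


SD = m/d^2 = 44.3/6.4^2 = 1.082 g/mm^2

1.082 g/mm^2


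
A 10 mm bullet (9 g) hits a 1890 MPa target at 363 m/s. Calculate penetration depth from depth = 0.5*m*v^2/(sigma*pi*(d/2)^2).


A = pi*(d/2)^2 = pi*(10/2)^2 = 78.5398 mm^2
E = 0.5*m*v^2 = 0.5*0.009*363^2 = 592.96 J
depth = E/(sigma*A) = 592.96 J / (1890 MPa * 78.5398 mm^2) = 592.96/(1890 * 78.5398) m = 0.00399461 m ≈ 3.995 mm

3.995 mm


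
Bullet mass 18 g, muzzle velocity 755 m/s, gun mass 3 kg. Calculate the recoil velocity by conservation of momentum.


v_recoil = m_p * v_p / m_gun = 0.018 * 755 / 3 = 4.53 m/s

4.53 m/s


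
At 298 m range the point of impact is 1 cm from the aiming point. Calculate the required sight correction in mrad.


1 mrad subtends 1 cm per 10 m of range, so adj = error_cm / (dist_m / 10) = 1 / (298/10) = 0.03356 mrad

0.03356 mrad


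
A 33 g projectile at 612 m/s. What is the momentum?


p = m*v = 0.033*612 = 20.2 kg·m/s

20.2 kg·m/s


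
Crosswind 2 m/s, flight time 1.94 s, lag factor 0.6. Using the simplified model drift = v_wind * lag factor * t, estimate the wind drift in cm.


drift = v_wind * lag * t = 2 * 0.6 * 1.94 = 2.328 m ≈ 232.8 cm

232.8 cm


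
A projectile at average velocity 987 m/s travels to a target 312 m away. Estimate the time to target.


t = d/v = 312/987 = 0.3161 s

0.3161 s


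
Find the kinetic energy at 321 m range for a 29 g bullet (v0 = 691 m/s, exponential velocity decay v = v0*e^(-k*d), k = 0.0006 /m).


v = v0*exp(-k*d) = 691*exp(-0.0006*321) = 569.945 m/s
E = 0.5*m*v^2 = 0.5*0.029*569.945^2 = 4710 J

4710 J


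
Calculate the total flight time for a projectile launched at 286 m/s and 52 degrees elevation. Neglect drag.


T = 2*v0*sin(theta)/g = 2*286*sin(52°)/9.81 = 45.95 s

45.95 s


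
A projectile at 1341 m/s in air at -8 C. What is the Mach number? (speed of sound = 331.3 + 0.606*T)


a = 331.3 + 0.606*(-8) = 326.452 m/s
M = v/a = 1341/326.452 = 4.108

4.108


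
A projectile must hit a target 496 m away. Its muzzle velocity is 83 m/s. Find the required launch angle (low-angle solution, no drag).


sin(2*theta) = R*g/v0^2 = 496*9.81/83^2 = 0.706309, theta = arcsin(0.706309)/2 = 22.47°

22.47 degrees


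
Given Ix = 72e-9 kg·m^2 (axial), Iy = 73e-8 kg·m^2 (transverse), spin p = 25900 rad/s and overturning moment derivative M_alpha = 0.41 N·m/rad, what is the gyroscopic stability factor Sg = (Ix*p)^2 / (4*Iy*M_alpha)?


Sg = Ix^2 * p^2 / (4 * Iy * M_alpha) = (72e-9)^2 * 25900^2 / (4 * 73e-8 * 0.41) = 2.905

2.905


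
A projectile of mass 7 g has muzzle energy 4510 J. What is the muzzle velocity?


v = sqrt(2*E/m) = sqrt(2*4510/0.007) = 1135 m/s

1135 m/s


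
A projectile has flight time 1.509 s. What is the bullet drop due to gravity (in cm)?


drop = 0.5*g*t^2 = 0.5*9.81*1.509^2 = 11.1691 m ≈ 1117 cm

1117 cm


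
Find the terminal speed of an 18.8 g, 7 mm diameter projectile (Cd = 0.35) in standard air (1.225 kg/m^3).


A = pi*(d/2)^2 = pi*(7/2000)^2 = 3.84845e-05 m^2
vt = sqrt(2mg/(Cd*rho*A)) = sqrt(2*0.0188*9.81/(0.35 * 1.225 * 3.84845e-05)) = 149.5 m/s

149.5 m/s


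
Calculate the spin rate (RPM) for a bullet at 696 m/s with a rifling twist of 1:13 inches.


twist_m = 13*0.0254 = 0.3302 m
spin = v/twist = 696/0.3302 = 2107.813 rev/s
RPM = spin*60 = 2107.813*60 ≈ 126469 RPM

126469 RPM


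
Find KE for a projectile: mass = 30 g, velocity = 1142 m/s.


E = 0.5*m*v^2 = 0.5*0.03*1142^2 = 19562 J

19562 J


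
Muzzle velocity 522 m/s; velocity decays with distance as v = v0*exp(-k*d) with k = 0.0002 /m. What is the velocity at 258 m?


v = v0*exp(-k*d) = 522*exp(-0.0002*258) = 495.7 m/s

495.7 m/s


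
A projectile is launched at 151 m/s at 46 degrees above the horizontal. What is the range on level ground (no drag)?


R = v0^2 * sin(2*theta) / g = 151^2 * sin(2*46°) / 9.81 = 2323 m

2323 m


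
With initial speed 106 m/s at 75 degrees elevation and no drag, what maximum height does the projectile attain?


H = (v0*sin(theta))^2 / (2g) = (106*sin(75°))^2 / (2*9.81) = 534.3 m

534.3 m


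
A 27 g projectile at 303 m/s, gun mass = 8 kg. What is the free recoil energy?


v_r = m_p*v_p/m_gun = 0.027*303/8 = 1.02262 m/s, E_r = 0.5*m_gun*v_r^2 = 0.5*8*1.02262^2 = 4.183 J

4.183 J


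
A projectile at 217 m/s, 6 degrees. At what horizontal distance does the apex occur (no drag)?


R = v0^2*sin(2*theta)/g = 217^2*sin(2*6°)/9.81 = 997.997 m
apex_dist = R/2 = 997.997/2 = 499 m

499 m


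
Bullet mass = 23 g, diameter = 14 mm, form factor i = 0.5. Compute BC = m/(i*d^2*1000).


BC = m/(i*d^2*1000) = 23/(0.5 * 14^2 * 1000) = 0.0002347

0.0002347


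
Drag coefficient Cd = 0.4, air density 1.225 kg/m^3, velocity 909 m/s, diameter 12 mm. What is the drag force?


A = pi*(d/2)^2 = pi*(12/2000)^2 = 1.13097e-04 m^2
Fd = 0.5*Cd*rho*A*v^2 = 0.5*0.4*1.225*1.13097e-04*909^2 = 22.9 N

22.9 N


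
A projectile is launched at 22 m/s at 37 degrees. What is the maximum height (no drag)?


H = (v0*sin(theta))^2 / (2g) = (22*sin(37°))^2 / (2*9.81) = 8.935 m

8.935 m


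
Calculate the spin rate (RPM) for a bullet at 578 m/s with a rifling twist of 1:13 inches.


twist_m = 13*0.0254 = 0.3302 m
spin = v/twist = 578/0.3302 = 1750.454 rev/s
RPM = spin*60 = 1750.454*60 ≈ 105027 RPM

105027 RPM


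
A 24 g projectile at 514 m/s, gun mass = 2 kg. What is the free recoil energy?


v_r = m_p*v_p/m_gun = 0.024*514/2 = 6.168 m/s, E_r = 0.5*m_gun*v_r^2 = 0.5*2*6.168^2 = 38.04 J

38.04 J


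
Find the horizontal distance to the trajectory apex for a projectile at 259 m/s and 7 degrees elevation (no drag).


R = v0^2*sin(2*theta)/g = 259^2*sin(2*7°)/9.81 = 1654.27 m
apex_dist = R/2 = 1654.27/2 = 827.1 m

827.1 m


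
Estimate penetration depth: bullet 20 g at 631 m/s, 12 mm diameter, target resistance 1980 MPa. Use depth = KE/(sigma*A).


A = pi*(d/2)^2 = pi*(12/2)^2 = 113.097 mm^2
E = 0.5*m*v^2 = 0.5*0.02*631^2 = 3981.61 J
depth = E/(sigma*A) = 3981.61 J / (1980 MPa * 113.097 mm^2) = 3981.61/(1980 * 113.097) m = 0.0177804 m ≈ 17.78 mm

17.78 mm


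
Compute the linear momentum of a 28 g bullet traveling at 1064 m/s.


p = m*v = 0.028*1064 = 29.79 kg·m/s

29.79 kg·m/s


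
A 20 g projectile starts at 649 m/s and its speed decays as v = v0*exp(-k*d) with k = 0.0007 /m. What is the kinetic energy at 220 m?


v = v0*exp(-k*d) = 649*exp(-0.0007*220) = 556.37 m/s
E = 0.5*m*v^2 = 0.5*0.02*556.37^2 = 3095 J

3095 J


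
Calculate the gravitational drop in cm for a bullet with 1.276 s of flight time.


drop = 0.5*g*t^2 = 0.5*9.81*1.276^2 = 7.9862 m ≈ 798.6 cm

798.6 cm


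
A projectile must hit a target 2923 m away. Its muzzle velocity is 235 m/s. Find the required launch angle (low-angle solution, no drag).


sin(2*theta) = R*g/v0^2 = 2923*9.81/235^2 = 0.519233, theta = arcsin(0.519233)/2 = 15.64°

15.64 degrees


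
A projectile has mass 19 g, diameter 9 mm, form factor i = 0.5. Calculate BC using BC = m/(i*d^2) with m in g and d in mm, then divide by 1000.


BC = m/(i*d^2*1000) = 19/(0.5 * 9^2 * 1000) = 0.0004691

0.0004691


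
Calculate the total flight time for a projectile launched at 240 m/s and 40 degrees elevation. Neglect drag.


T = 2*v0*sin(theta)/g = 2*240*sin(40°)/9.81 = 31.45 s

31.45 s


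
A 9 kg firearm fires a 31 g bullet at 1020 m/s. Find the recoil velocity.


v_recoil = m_p * v_p / m_gun = 0.031 * 1020 / 9 = 3.513 m/s

3.513 m/s


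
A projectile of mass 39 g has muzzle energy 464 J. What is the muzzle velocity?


v = sqrt(2*E/m) = sqrt(2*464/0.039) = 154.3 m/s

154.3 m/s


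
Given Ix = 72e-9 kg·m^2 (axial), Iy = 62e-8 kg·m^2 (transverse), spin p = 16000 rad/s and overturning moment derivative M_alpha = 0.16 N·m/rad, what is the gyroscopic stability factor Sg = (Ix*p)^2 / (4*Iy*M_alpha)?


Sg = Ix^2 * p^2 / (4 * Iy * M_alpha) = (72e-9)^2 * 16000^2 / (4 * 62e-8 * 0.16) = 3.345

3.345


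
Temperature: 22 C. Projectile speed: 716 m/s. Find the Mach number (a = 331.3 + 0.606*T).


a = 331.3 + 0.606*(22) = 344.632 m/s
M = v/a = 716/344.632 = 2.078

2.078


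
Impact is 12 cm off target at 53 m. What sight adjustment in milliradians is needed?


1 mrad subtends 1 cm per 10 m of range, so adj = error_cm / (dist_m / 10) = 12 / (53/10) = 2.264 mrad

2.264 mrad


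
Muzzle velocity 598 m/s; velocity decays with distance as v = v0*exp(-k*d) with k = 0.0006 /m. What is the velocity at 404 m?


v = v0*exp(-k*d) = 598*exp(-0.0006*404) = 469.3 m/s

469.3 m/s


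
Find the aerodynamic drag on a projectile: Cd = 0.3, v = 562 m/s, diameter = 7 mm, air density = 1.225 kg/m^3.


A = pi*(d/2)^2 = pi*(7/2000)^2 = 3.84845e-05 m^2
Fd = 0.5*Cd*rho*A*v^2 = 0.5*0.3*1.225*3.84845e-05*562^2 = 2.233 N

2.233 N


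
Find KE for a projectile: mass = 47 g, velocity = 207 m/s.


E = 0.5*m*v^2 = 0.5*0.047*207^2 = 1007 J

1007 J


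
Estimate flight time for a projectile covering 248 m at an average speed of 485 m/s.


t = d/v = 248/485 = 0.5113 s

0.5113 s


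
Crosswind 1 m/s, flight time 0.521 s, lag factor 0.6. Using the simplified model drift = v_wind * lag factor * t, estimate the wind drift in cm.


drift = v_wind * lag * t = 1 * 0.6 * 0.521 = 0.3126 m ≈ 31.26 cm

31.26 cm


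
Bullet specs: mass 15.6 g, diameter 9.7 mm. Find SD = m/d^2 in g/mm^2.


SD = m/d^2 = 15.6/9.7^2 = 0.1658 g/mm^2

0.1658 g/mm^2


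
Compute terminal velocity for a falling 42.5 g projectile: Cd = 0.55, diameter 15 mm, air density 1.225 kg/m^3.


A = pi*(d/2)^2 = pi*(15/2000)^2 = 1.76715e-04 m^2
vt = sqrt(2mg/(Cd*rho*A)) = sqrt(2*0.0425*9.81/(0.55 * 1.225 * 1.76715e-04)) = 83.69 m/s

83.69 m/s


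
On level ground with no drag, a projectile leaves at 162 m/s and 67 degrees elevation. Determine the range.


R = v0^2 * sin(2*theta) / g = 162^2 * sin(2*67°) / 9.81 = 1924 m

1924 m


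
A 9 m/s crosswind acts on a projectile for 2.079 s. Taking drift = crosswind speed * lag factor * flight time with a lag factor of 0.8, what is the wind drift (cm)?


drift = v_wind * lag * t = 9 * 0.8 * 2.079 = 14.9688 m ≈ 1497 cm

1497 cm


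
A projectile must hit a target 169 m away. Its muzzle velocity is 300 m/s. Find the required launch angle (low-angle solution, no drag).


sin(2*theta) = R*g/v0^2 = 169*9.81/300^2 = 0.018421, theta = arcsin(0.018421)/2 = 0.5278°

0.5278 degrees


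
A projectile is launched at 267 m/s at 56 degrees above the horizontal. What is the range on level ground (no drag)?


R = v0^2 * sin(2*theta) / g = 267^2 * sin(2*56°) / 9.81 = 6738 m

6738 m


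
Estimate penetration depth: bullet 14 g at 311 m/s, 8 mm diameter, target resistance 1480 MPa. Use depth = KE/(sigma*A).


A = pi*(d/2)^2 = pi*(8/2)^2 = 50.2655 mm^2
E = 0.5*m*v^2 = 0.5*0.014*311^2 = 677.047 J
depth = E/(sigma*A) = 677.047 J / (1480 MPa * 50.2655 mm^2) = 677.047/(1480 * 50.2655) m = 0.00910096 m ≈ 9.101 mm

9.101 mm


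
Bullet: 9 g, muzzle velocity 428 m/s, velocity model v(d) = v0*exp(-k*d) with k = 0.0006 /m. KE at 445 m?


v = v0*exp(-k*d) = 428*exp(-0.0006*445) = 327.708 m/s
E = 0.5*m*v^2 = 0.5*0.009*327.708^2 = 483.3 J

483.3 J


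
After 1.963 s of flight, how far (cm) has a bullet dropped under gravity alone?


drop = 0.5*g*t^2 = 0.5*9.81*1.963^2 = 18.9008 m ≈ 1890 cm

1890 cm


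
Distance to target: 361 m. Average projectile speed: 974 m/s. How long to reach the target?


t = d/v = 361/974 = 0.3706 s

0.3706 s


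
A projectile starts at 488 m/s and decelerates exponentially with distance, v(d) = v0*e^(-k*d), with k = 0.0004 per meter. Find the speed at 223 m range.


v = v0*exp(-k*d) = 488*exp(-0.0004*223) = 446.4 m/s

446.4 m/s


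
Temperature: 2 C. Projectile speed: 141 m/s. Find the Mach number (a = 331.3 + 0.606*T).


a = 331.3 + 0.606*(2) = 332.512 m/s
M = v/a = 141/332.512 = 0.424

0.424


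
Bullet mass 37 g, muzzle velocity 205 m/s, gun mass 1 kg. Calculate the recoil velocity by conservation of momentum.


v_recoil = m_p * v_p / m_gun = 0.037 * 205 / 1 = 7.585 m/s

7.585 m/s


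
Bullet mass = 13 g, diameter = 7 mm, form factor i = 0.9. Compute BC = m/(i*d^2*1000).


BC = m/(i*d^2*1000) = 13/(0.9 * 7^2 * 1000) = 0.0002948

0.0002948


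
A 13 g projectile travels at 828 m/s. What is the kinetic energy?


E = 0.5*m*v^2 = 0.5*0.013*828^2 = 4456 J

4456 J


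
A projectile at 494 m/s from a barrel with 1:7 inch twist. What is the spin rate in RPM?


twist_m = 7*0.0254 = 0.1778 m
spin = v/twist = 494/0.1778 = 2778.403 rev/s
RPM = spin*60 = 2778.403*60 ≈ 166704 RPM

166704 RPM


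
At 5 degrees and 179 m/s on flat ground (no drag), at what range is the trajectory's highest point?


R = v0^2*sin(2*theta)/g = 179^2*sin(2*5°)/9.81 = 567.162 m
apex_dist = R/2 = 567.162/2 = 283.6 m

283.6 m


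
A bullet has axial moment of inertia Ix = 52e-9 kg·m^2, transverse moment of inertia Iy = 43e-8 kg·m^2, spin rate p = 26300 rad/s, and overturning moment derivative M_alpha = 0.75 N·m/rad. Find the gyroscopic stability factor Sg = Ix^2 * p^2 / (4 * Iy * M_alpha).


Sg = Ix^2 * p^2 / (4 * Iy * M_alpha) = (52e-9)^2 * 26300^2 / (4 * 43e-8 * 0.75) = 1.45

1.45


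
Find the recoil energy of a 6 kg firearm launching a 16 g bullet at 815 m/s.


v_r = m_p*v_p/m_gun = 0.016*815/6 = 2.17333 m/s, E_r = 0.5*m_gun*v_r^2 = 0.5*6*2.17333^2 = 14.17 J

14.17 J


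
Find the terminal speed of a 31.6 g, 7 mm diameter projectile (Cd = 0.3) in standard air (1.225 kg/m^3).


A = pi*(d/2)^2 = pi*(7/2000)^2 = 3.84845e-05 m^2
vt = sqrt(2mg/(Cd*rho*A)) = sqrt(2*0.0316*9.81/(0.3 * 1.225 * 3.84845e-05)) = 209.4 m/s

209.4 m/s


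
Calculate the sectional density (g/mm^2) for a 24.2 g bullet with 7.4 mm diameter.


SD = m/d^2 = 24.2/7.4^2 = 0.4419 g/mm^2

0.4419 g/mm^2


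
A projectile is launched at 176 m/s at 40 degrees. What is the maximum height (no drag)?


H = (v0*sin(theta))^2 / (2g) = (176*sin(40°))^2 / (2*9.81) = 652.3 m

652.3 m


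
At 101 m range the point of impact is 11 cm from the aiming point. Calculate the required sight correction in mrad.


1 mrad subtends 1 cm per 10 m of range, so adj = error_cm / (dist_m / 10) = 11 / (101/10) = 1.089 mrad

1.089 mrad


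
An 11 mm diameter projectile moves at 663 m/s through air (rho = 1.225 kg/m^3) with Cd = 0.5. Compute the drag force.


A = pi*(d/2)^2 = pi*(11/2000)^2 = 9.50332e-05 m^2
Fd = 0.5*Cd*rho*A*v^2 = 0.5*0.5*1.225*9.50332e-05*663^2 = 12.79 N

12.79 N


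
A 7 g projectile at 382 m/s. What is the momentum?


p = m*v = 0.007*382 = 2.674 kg·m/s

2.674 kg·m/s


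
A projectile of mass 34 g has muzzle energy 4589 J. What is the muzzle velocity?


v = sqrt(2*E/m) = sqrt(2*4589/0.034) = 519.6 m/s

519.6 m/s


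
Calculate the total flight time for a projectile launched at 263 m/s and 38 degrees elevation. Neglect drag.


T = 2*v0*sin(theta)/g = 2*263*sin(38°)/9.81 = 33.01 s

33.01 s


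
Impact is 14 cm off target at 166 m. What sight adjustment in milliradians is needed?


1 mrad subtends 1 cm per 10 m of range, so adj = error_cm / (dist_m / 10) = 14 / (166/10) = 0.8434 mrad

0.8434 mrad


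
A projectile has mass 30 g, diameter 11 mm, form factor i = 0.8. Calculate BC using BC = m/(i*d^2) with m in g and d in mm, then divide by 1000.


BC = m/(i*d^2*1000) = 30/(0.8 * 11^2 * 1000) = 0.0003099

0.0003099


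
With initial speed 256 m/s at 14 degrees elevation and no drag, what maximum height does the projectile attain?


H = (v0*sin(theta))^2 / (2g) = (256*sin(14°))^2 / (2*9.81) = 195.5 m

195.5 m


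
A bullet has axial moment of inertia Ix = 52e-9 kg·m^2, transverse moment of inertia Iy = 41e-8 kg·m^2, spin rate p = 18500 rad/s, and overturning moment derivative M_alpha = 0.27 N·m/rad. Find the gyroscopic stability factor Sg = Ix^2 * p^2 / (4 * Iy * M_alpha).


Sg = Ix^2 * p^2 / (4 * Iy * M_alpha) = (52e-9)^2 * 18500^2 / (4 * 41e-8 * 0.27) = 2.09

2.09


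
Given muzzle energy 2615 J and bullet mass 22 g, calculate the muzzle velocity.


v = sqrt(2*E/m) = sqrt(2*2615/0.022) = 487.6 m/s

487.6 m/s


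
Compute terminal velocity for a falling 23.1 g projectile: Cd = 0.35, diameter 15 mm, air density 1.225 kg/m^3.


A = pi*(d/2)^2 = pi*(15/2000)^2 = 1.76715e-04 m^2
vt = sqrt(2mg/(Cd*rho*A)) = sqrt(2*0.0231*9.81/(0.35 * 1.225 * 1.76715e-04)) = 77.34 m/s

77.34 m/s


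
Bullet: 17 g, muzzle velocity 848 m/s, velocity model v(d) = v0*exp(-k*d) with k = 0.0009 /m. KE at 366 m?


v = v0*exp(-k*d) = 848*exp(-0.0009*366) = 610.013 m/s
E = 0.5*m*v^2 = 0.5*0.017*610.013^2 = 3163 J

3163 J


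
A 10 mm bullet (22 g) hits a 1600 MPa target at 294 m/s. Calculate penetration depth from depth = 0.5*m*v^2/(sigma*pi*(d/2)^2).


A = pi*(d/2)^2 = pi*(10/2)^2 = 78.5398 mm^2
E = 0.5*m*v^2 = 0.5*0.022*294^2 = 950.796 J
depth = E/(sigma*A) = 950.796 J / (1600 MPa * 78.5398 mm^2) = 950.796/(1600 * 78.5398) m = 0.00756619 m ≈ 7.566 mm

7.566 mm


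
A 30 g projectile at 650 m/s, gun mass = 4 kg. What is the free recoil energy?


v_r = m_p*v_p/m_gun = 0.03*650/4 = 4.875 m/s, E_r = 0.5*m_gun*v_r^2 = 0.5*4*4.875^2 = 47.53 J

47.53 J


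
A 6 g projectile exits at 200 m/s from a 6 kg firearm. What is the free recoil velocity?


v_recoil = m_p * v_p / m_gun = 0.006 * 200 / 6 = 0.2 m/s

0.2 m/s


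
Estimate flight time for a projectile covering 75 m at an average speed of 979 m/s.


t = d/v = 75/979 = 0.07661 s

0.07661 s


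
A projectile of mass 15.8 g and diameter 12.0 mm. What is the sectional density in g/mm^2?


SD = m/d^2 = 15.8/12.0^2 = 0.1097 g/mm^2

0.1097 g/mm^2


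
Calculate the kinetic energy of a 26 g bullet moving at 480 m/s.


E = 0.5*m*v^2 = 0.5*0.026*480^2 = 2995 J

2995 J


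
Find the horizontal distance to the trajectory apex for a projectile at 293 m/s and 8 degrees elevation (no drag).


R = v0^2*sin(2*theta)/g = 293^2*sin(2*8°)/9.81 = 2412.15 m
apex_dist = R/2 = 2412.15/2 = 1206 m

1206 m


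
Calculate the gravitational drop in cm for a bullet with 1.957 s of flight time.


drop = 0.5*g*t^2 = 0.5*9.81*1.957^2 = 18.7854 m ≈ 1879 cm

1879 cm


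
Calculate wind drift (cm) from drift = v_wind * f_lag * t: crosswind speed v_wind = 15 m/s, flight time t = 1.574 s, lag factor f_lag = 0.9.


drift = v_wind * lag * t = 15 * 0.9 * 1.574 = 21.249 m ≈ 2125 cm

2125 cm


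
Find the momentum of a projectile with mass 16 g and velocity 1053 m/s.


p = m*v = 0.016*1053 = 16.85 kg·m/s

16.85 kg·m/s


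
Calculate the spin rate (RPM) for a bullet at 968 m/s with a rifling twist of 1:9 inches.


twist_m = 9*0.0254 = 0.2286 m
spin = v/twist = 968/0.2286 = 4234.471 rev/s
RPM = spin*60 = 4234.471*60 ≈ 254068 RPM

254068 RPM


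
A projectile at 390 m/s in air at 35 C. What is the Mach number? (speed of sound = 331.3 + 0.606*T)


a = 331.3 + 0.606*(35) = 352.51 m/s
M = v/a = 390/352.51 = 1.106

1.106


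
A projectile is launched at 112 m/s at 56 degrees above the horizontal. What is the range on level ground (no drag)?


R = v0^2 * sin(2*theta) / g = 112^2 * sin(2*56°) / 9.81 = 1186 m

1186 m


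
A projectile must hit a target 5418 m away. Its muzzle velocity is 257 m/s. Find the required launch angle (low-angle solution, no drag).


sin(2*theta) = R*g/v0^2 = 5418*9.81/257^2 = 0.804714, theta = arcsin(0.804714)/2 = 26.79°

26.79 degrees


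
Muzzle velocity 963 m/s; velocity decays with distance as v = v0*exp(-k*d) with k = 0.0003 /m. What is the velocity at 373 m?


v = v0*exp(-k*d) = 963*exp(-0.0003*373) = 861.1 m/s

861.1 m/s


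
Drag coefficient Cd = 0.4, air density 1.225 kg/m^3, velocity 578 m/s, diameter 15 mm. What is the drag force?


A = pi*(d/2)^2 = pi*(15/2000)^2 = 1.76715e-04 m^2
Fd = 0.5*Cd*rho*A*v^2 = 0.5*0.4*1.225*1.76715e-04*578^2 = 14.46 N

14.46 N


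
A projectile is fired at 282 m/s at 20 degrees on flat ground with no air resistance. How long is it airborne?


T = 2*v0*sin(theta)/g = 2*282*sin(20°)/9.81 = 19.66 s

19.66 s


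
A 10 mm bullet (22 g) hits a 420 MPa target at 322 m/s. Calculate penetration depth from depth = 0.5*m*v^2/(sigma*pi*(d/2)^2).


A = pi*(d/2)^2 = pi*(10/2)^2 = 78.5398 mm^2
E = 0.5*m*v^2 = 0.5*0.022*322^2 = 1140.52 J
depth = E/(sigma*A) = 1140.52 J / (420 MPa * 78.5398 mm^2) = 1140.52/(420 * 78.5398) m = 0.0345752 m ≈ 34.58 mm

34.58 mm


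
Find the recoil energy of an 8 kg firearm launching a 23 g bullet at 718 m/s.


v_r = m_p*v_p/m_gun = 0.023*718/8 = 2.06425 m/s, E_r = 0.5*m_gun*v_r^2 = 0.5*8*2.06425^2 = 17.04 J

17.04 J


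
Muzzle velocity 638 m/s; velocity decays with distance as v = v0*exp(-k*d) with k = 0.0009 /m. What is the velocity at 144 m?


v = v0*exp(-k*d) = 638*exp(-0.0009*144) = 560.4 m/s

560.4 m/s


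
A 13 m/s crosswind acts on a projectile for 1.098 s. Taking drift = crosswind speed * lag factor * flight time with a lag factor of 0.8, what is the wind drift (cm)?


drift = v_wind * lag * t = 13 * 0.8 * 1.098 = 11.4192 m ≈ 1142 cm

1142 cm


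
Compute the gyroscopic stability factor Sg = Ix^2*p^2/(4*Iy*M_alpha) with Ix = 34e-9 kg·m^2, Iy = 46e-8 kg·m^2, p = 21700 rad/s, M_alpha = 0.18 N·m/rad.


Sg = Ix^2 * p^2 / (4 * Iy * M_alpha) = (34e-9)^2 * 21700^2 / (4 * 46e-8 * 0.18) = 1.644

1.644


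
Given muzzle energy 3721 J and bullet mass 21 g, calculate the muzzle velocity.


v = sqrt(2*E/m) = sqrt(2*3721/0.021) = 595.3 m/s

595.3 m/s


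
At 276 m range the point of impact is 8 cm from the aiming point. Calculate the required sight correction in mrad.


1 mrad subtends 1 cm per 10 m of range, so adj = error_cm / (dist_m / 10) = 8 / (276/10) = 0.2899 mrad

0.2899 mrad


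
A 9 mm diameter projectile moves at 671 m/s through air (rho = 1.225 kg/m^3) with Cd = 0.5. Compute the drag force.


A = pi*(d/2)^2 = pi*(9/2000)^2 = 6.36173e-05 m^2
Fd = 0.5*Cd*rho*A*v^2 = 0.5*0.5*1.225*6.36173e-05*671^2 = 8.772 N

8.772 N


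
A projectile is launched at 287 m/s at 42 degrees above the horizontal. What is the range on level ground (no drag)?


R = v0^2 * sin(2*theta) / g = 287^2 * sin(2*42°) / 9.81 = 8350 m

8350 m


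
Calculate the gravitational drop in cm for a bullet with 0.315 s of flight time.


drop = 0.5*g*t^2 = 0.5*9.81*0.315^2 = 0.486699 m ≈ 48.67 cm

48.67 cm


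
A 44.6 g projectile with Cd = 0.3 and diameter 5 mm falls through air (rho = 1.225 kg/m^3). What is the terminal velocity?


A = pi*(d/2)^2 = pi*(5/2000)^2 = 1.96350e-05 m^2
vt = sqrt(2mg/(Cd*rho*A)) = sqrt(2*0.0446*9.81/(0.3 * 1.225 * 1.96350e-05)) = 348.2 m/s

348.2 m/s


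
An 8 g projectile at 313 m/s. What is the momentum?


p = m*v = 0.008*313 = 2.504 kg·m/s

2.504 kg·m/s


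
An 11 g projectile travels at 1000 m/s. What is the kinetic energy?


E = 0.5*m*v^2 = 0.5*0.011*1000^2 = 5500 J

5500 J


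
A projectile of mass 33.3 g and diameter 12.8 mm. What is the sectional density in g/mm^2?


SD = m/d^2 = 33.3/12.8^2 = 0.2032 g/mm^2

0.2032 g/mm^2


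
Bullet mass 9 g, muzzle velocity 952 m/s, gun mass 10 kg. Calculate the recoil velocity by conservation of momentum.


v_recoil = m_p * v_p / m_gun = 0.009 * 952 / 10 = 0.8568 m/s

0.8568 m/s


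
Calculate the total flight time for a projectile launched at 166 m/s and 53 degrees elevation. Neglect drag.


T = 2*v0*sin(theta)/g = 2*166*sin(53°)/9.81 = 27.03 s

27.03 s


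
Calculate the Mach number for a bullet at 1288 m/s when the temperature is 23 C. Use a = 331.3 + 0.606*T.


a = 331.3 + 0.606*(23) = 345.238 m/s
M = v/a = 1288/345.238 = 3.731

3.731


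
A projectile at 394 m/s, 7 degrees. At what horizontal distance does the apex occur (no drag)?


R = v0^2*sin(2*theta)/g = 394^2*sin(2*7°)/9.81 = 3828.24 m
apex_dist = R/2 = 3828.24/2 = 1914 m

1914 m


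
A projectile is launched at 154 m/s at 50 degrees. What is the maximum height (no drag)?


H = (v0*sin(theta))^2 / (2g) = (154*sin(50°))^2 / (2*9.81) = 709.3 m

709.3 m


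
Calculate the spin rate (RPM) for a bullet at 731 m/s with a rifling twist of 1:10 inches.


twist_m = 10*0.0254 = 0.254 m
spin = v/twist = 731/0.254 = 2877.953 rev/s
RPM = spin*60 = 2877.953*60 ≈ 172677 RPM

172677 RPM


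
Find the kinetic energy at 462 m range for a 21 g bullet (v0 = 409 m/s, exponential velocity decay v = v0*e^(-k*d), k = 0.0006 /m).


v = v0*exp(-k*d) = 409*exp(-0.0006*462) = 309.982 m/s
E = 0.5*m*v^2 = 0.5*0.021*309.982^2 = 1009 J

1009 J


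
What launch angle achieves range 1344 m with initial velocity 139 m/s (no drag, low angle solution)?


sin(2*theta) = R*g/v0^2 = 1344*9.81/139^2 = 0.682399, theta = arcsin(0.682399)/2 = 21.52°

21.52 degrees


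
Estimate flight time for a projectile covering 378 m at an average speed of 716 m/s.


t = d/v = 378/716 = 0.5279 s

0.5279 s


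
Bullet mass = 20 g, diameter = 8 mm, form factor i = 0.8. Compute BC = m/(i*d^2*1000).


BC = m/(i*d^2*1000) = 20/(0.8 * 8^2 * 1000) = 0.0003906

0.0003906


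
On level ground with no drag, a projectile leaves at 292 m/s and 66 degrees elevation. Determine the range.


R = v0^2 * sin(2*theta) / g = 292^2 * sin(2*66°) / 9.81 = 6459 m

6459 m


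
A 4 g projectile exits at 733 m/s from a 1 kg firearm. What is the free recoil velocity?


v_recoil = m_p * v_p / m_gun = 0.004 * 733 / 1 = 2.932 m/s

2.932 m/s


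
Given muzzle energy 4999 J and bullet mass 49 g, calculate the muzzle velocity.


v = sqrt(2*E/m) = sqrt(2*4999/0.049) = 451.7 m/s

451.7 m/s


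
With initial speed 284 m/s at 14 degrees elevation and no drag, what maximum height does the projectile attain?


H = (v0*sin(theta))^2 / (2g) = (284*sin(14°))^2 / (2*9.81) = 240.6 m

240.6 m


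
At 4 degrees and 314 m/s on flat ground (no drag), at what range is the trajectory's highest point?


R = v0^2*sin(2*theta)/g = 314^2*sin(2*4°)/9.81 = 1398.77 m
apex_dist = R/2 = 1398.77/2 = 699.4 m

699.4 m


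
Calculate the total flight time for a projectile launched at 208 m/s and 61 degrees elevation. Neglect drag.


T = 2*v0*sin(theta)/g = 2*208*sin(61°)/9.81 = 37.09 s

37.09 s


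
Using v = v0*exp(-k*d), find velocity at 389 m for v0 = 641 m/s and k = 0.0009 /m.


v = v0*exp(-k*d) = 641*exp(-0.0009*389) = 451.7 m/s

451.7 m/s


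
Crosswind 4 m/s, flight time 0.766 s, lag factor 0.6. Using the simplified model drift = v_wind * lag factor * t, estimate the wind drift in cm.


drift = v_wind * lag * t = 4 * 0.6 * 0.766 = 1.8384 m ≈ 183.8 cm

183.8 cm


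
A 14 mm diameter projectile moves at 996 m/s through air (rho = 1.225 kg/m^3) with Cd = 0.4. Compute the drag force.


A = pi*(d/2)^2 = pi*(14/2000)^2 = 1.53938e-04 m^2
Fd = 0.5*Cd*rho*A*v^2 = 0.5*0.4*1.225*1.53938e-04*996^2 = 37.41 N

37.41 N


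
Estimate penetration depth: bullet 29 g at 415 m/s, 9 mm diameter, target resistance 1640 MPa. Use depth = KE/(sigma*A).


A = pi*(d/2)^2 = pi*(9/2)^2 = 63.6173 mm^2
E = 0.5*m*v^2 = 0.5*0.029*415^2 = 2497.26 J
depth = E/(sigma*A) = 2497.26 J / (1640 MPa * 63.6173 mm^2) = 2497.26/(1640 * 63.6173) m = 0.0239357 m ≈ 23.94 mm

23.94 mm


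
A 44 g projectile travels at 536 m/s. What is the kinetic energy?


E = 0.5*m*v^2 = 0.5*0.044*536^2 = 6321 J

6321 J


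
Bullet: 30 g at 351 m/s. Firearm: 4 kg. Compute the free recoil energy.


v_r = m_p*v_p/m_gun = 0.03*351/4 = 2.6325 m/s, E_r = 0.5*m_gun*v_r^2 = 0.5*4*2.6325^2 = 13.86 J

13.86 J


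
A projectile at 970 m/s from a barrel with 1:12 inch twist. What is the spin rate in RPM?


twist_m = 12*0.0254 = 0.3048 m
spin = v/twist = 970/0.3048 = 3182.415 rev/s
RPM = spin*60 = 3182.415*60 ≈ 190945 RPM

190945 RPM


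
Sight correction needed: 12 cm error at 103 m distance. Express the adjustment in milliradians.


1 mrad subtends 1 cm per 10 m of range, so adj = error_cm / (dist_m / 10) = 12 / (103/10) = 1.165 mrad

1.165 mrad


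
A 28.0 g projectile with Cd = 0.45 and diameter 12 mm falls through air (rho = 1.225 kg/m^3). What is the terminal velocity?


A = pi*(d/2)^2 = pi*(12/2000)^2 = 1.13097e-04 m^2
vt = sqrt(2mg/(Cd*rho*A)) = sqrt(2*0.028*9.81/(0.45 * 1.225 * 1.13097e-04)) = 93.87 m/s

93.87 m/s


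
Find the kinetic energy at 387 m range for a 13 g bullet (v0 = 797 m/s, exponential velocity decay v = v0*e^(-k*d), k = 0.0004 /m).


v = v0*exp(-k*d) = 797*exp(-0.0004*387) = 682.699 m/s
E = 0.5*m*v^2 = 0.5*0.013*682.699^2 = 3030 J

3030 J
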